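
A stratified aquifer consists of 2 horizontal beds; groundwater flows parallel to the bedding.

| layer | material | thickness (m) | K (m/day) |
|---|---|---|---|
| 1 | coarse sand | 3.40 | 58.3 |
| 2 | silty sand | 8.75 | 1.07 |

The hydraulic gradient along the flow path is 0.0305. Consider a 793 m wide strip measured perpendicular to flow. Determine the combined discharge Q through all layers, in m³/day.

Flow is parallel to layering, so each bed carries its own Darcy discharge and the transmissivities add.
Σ(K_i·b_i) = 58.3×3.40 + 1.07×8.75 = 207.6 m²/day.
Hydraulic gradient i = 0.0305.
Q = Σ(K_i·b_i) · W · i = 207.6 × 793 × 0.03050 = 5021 m³/day.

5020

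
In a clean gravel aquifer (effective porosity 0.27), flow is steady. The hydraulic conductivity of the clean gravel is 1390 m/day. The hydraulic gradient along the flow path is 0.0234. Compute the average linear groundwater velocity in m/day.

Hydraulic gradient i = 0.0234.
Darcy flux q = K · i = 1390 × 0.02340 = 32.53 m/day.
Seepage velocity v = q / n_e = 32.53 / 0.27 = 120.5 m/day.

120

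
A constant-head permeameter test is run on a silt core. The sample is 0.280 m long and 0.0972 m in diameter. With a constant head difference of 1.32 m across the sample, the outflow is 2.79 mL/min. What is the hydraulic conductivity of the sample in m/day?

0.115

Cross-sectional area A = π·(d/2)² = π × (0.0972/2)² = 0.007420 m².
Convert discharge: 2.79 mL/min = 4.650e-08 m³/s.
Darcy's law rearranged: K = Q·L / (A·Δh) = 4.650e-08 × 0.280 / (0.007420 × 1.32) = 1.329e-06 m/s = 0.1148 m/day.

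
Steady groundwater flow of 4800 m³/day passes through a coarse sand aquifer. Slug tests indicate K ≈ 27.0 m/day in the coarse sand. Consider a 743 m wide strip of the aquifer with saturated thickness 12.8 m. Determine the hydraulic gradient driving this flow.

0.0187

Cross-sectional area A = 743 × 12.8 = 9510 m².
From Q = K·A·i, i = Q / (K·A) = 4800 / (27.00 × 9510) = 0.01869.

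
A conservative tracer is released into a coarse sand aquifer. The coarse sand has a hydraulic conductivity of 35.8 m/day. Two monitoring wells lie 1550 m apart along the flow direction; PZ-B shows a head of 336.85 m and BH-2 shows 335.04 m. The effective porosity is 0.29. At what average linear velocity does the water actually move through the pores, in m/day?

Hydraulic gradient i = (336.85 − 335.04) / 1550 = 1.81 / 1550 = 0.001168.
Darcy flux q = K · i = 35.80 × 0.001168 = 0.04181 m/day.
Seepage velocity v = q / n_e = 0.04181 / 0.29 = 0.1442 m/day.

0.144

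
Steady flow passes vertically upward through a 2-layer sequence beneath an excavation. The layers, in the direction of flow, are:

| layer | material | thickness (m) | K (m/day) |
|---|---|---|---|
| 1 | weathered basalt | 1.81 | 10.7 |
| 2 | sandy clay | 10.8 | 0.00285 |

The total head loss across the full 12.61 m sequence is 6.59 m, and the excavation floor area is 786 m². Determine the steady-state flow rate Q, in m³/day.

Flow is perpendicular to layering, so the layers act in series and the equivalent K is the thickness-weighted harmonic mean.
Total thickness L = 1.81 + 10.8 = 12.61 m.
Σ(b_i/K_i) = 1.81/10.7 + 10.8/0.00285 = 3790 d.
K_eq = L / Σ(b_i/K_i) = 12.61 / 3790 = 0.003327 m/day.
Q = K_eq · A · (Δh/L) = 0.003327 × 786 × (6.59/12.61) = 1.367 m³/day.

1.37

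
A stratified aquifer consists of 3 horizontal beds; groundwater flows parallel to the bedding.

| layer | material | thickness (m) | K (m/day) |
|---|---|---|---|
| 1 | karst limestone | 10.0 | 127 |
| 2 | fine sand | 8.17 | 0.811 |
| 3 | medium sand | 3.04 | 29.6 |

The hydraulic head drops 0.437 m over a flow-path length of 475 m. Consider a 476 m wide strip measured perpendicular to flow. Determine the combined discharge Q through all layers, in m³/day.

598

Flow is parallel to layering, so each bed carries its own Darcy discharge and the transmissivities add.
Σ(K_i·b_i) = 127×10.0 + 0.811×8.17 + 29.6×3.04 = 1367 m²/day.
Hydraulic gradient i = Δh / L = 0.437 / 475 = 0.0009200.
Q = Σ(K_i·b_i) · W · i = 1367 × 476 × 0.0009200 = 598.5 m³/day.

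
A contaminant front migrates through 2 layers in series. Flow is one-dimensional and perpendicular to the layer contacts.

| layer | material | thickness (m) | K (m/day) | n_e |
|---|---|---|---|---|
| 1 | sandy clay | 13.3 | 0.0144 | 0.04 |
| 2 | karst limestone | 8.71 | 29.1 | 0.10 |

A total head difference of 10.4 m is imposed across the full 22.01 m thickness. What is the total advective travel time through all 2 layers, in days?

125

With flow normal to the layers, continuity requires the same specific discharge q through every layer.
Σ(b_i/K_i) = 13.3/0.0144 + 8.71/29.1 = 923.9 d.
q = Δh / Σ(b_i/K_i) = 10.4 / 923.9 = 0.01126 m/day.
In each layer the seepage velocity is v_i = q/n_i, so the layer transit time is t_i = b_i·n_i / q:
  layer 1 (sandy clay): t_1 = 13.3 × 0.04 / 0.01126 = 47.26 d
  layer 2 (karst limestone): t_2 = 8.71 × 0.10 / 0.01126 = 77.38 d
Total t = Σ t_i = 124.6 days.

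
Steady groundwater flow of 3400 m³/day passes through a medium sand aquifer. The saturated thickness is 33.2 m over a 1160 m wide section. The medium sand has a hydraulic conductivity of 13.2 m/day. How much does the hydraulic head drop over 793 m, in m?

5.30

Cross-sectional area A = 1160 × 33.2 = 38512 m².
From Q = K·A·i, i = Q / (K·A) = 3400 / (13.20 × 38512) = 0.006688.
Head loss Δh = i · L = 0.006688 × 793 = 5.304 m.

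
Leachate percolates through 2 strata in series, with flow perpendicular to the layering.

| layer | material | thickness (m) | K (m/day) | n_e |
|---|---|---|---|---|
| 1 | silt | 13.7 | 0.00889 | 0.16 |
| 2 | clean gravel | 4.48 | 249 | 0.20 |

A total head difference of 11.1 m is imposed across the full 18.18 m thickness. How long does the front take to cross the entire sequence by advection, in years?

1.17

With flow normal to the layers, continuity requires the same specific discharge q through every layer.
Σ(b_i/K_i) = 13.7/0.00889 + 4.48/249 = 1541 d.
q = Δh / Σ(b_i/K_i) = 11.1 / 1541 = 0.007203 m/day.
In each layer the seepage velocity is v_i = q/n_i, so the layer transit time is t_i = b_i·n_i / q:
  layer 1 (silt): t_1 = 13.7 × 0.16 / 0.007203 = 304.3 d
  layer 2 (clean gravel): t_2 = 4.48 × 0.20 / 0.007203 = 124.4 d
Total t = Σ t_i = 428.7 days = 1.174 years.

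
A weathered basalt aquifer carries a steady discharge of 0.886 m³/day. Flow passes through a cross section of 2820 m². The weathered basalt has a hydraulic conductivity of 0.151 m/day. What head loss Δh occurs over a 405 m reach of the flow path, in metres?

From Q = K·A·i, i = Q / (K·A) = 0.886 / (0.1510 × 2820) = 0.002081.
Head loss Δh = i · L = 0.002081 × 405 = 0.8427 m.

0.843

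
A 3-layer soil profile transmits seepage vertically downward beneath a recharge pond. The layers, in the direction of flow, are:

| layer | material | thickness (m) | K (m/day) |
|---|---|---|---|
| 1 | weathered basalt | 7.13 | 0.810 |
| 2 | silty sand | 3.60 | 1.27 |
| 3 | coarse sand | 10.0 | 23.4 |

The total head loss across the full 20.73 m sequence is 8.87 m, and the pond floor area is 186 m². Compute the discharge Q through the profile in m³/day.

137

Flow is perpendicular to layering, so the layers act in series and the equivalent K is the thickness-weighted harmonic mean.
Total thickness L = 7.13 + 3.60 + 10.0 = 20.73 m.
Σ(b_i/K_i) = 7.13/0.810 + 3.60/1.27 + 10.0/23.4 = 12.06 d.
K_eq = L / Σ(b_i/K_i) = 20.73 / 12.06 = 1.718 m/day.
Q = K_eq · A · (Δh/L) = 1.718 × 186 × (8.87/20.73) = 136.8 m³/day.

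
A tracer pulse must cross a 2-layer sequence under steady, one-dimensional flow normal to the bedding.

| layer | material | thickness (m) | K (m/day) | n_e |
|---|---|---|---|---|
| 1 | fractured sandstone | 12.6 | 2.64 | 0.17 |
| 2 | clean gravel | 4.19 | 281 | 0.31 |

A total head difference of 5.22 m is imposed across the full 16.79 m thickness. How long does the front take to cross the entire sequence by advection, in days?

With flow normal to the layers, continuity requires the same specific discharge q through every layer.
Σ(b_i/K_i) = 12.6/2.64 + 4.19/281 = 4.788 d.
q = Δh / Σ(b_i/K_i) = 5.22 / 4.788 = 1.090 m/day.
In each layer the seepage velocity is v_i = q/n_i, so the layer transit time is t_i = b_i·n_i / q:
  layer 1 (fractured sandstone): t_1 = 12.6 × 0.17 / 1.090 = 1.965 d
  layer 2 (clean gravel): t_2 = 4.19 × 0.31 / 1.090 = 1.191 d
Total t = Σ t_i = 3.156 days.

3.16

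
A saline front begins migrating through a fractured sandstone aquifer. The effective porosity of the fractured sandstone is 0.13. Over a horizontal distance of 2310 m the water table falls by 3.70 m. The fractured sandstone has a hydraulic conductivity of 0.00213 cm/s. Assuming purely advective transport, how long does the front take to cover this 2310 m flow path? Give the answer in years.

Convert K: 0.00213 cm/s × 864 = 1.840 m/day.
Hydraulic gradient i = Δh / L = 3.70 / 2310 = 0.001602.
Darcy flux q = K · i = 1.840 × 0.001602 = 0.002948 m/day.
Seepage velocity v = q / n_e = 0.002948 / 0.13 = 0.02267 m/day.
Travel time t = L / v = 2310 / 0.02267 = 1.019e+05 days = 278.9 years.

279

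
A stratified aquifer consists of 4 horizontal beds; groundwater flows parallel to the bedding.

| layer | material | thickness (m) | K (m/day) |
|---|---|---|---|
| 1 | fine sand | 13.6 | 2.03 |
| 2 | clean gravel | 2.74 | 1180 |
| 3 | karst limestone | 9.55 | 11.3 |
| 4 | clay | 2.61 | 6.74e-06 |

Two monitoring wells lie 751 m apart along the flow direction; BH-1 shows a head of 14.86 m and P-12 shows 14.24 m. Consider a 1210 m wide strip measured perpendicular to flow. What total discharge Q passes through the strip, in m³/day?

Flow is parallel to layering, so each bed carries its own Darcy discharge and the transmissivities add.
Σ(K_i·b_i) = 2.03×13.6 + 1180×2.74 + 11.3×9.55 + 6.74e-06×2.61 = 3369 m²/day.
Hydraulic gradient i = (14.86 − 14.24) / 751 = 0.62 / 751 = 0.0008256.
Q = Σ(K_i·b_i) · W · i = 3369 × 1210 × 0.0008256 = 3365 m³/day.

3370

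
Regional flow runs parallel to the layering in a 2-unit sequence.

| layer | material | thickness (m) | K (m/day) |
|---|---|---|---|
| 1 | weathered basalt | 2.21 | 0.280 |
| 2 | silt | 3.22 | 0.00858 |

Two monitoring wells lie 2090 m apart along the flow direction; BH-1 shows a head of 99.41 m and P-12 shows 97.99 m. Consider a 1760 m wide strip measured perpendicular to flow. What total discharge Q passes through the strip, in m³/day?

0.773

Flow is parallel to layering, so each bed carries its own Darcy discharge and the transmissivities add.
Σ(K_i·b_i) = 0.280×2.21 + 0.00858×3.22 = 0.6464 m²/day.
Hydraulic gradient i = (99.41 − 97.99) / 2090 = 1.42 / 2090 = 0.0006794.
Q = Σ(K_i·b_i) · W · i = 0.6464 × 1760 × 0.0006794 = 0.7730 m³/day.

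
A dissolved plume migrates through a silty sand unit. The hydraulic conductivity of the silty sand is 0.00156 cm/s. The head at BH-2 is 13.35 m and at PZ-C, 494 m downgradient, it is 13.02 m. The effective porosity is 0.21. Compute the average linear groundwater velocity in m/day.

Convert K: 0.00156 cm/s × 864 = 1.348 m/day.
Hydraulic gradient i = (13.35 − 13.02) / 494 = 0.33 / 494 = 0.0006680.
Darcy flux q = K · i = 1.348 × 0.0006680 = 0.0009004 m/day.
Seepage velocity v = q / n_e = 0.0009004 / 0.21 = 0.004288 m/day.

0.00429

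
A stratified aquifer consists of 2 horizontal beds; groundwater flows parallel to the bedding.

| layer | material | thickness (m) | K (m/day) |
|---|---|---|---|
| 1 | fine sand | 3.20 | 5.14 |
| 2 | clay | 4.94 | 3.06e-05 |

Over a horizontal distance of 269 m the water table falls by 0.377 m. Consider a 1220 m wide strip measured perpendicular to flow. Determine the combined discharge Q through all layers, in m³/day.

Flow is parallel to layering, so each bed carries its own Darcy discharge and the transmissivities add.
Σ(K_i·b_i) = 5.14×3.20 + 3.06e-05×4.94 = 16.45 m²/day.
Hydraulic gradient i = Δh / L = 0.377 / 269 = 0.001401.
Q = Σ(K_i·b_i) · W · i = 16.45 × 1220 × 0.001401 = 28.12 m³/day.

28.1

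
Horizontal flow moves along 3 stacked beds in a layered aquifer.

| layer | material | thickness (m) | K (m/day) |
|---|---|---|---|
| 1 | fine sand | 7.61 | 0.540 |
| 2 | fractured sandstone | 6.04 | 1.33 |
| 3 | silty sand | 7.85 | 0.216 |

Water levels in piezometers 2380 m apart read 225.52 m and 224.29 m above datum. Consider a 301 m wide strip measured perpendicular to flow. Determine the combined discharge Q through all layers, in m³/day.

Flow is parallel to layering, so each bed carries its own Darcy discharge and the transmissivities add.
Σ(K_i·b_i) = 0.540×7.61 + 1.33×6.04 + 0.216×7.85 = 13.84 m²/day.
Hydraulic gradient i = (225.52 − 224.29) / 2380 = 1.23 / 2380 = 0.0005168.
Q = Σ(K_i·b_i) · W · i = 13.84 × 301 × 0.0005168 = 2.153 m³/day.

2.15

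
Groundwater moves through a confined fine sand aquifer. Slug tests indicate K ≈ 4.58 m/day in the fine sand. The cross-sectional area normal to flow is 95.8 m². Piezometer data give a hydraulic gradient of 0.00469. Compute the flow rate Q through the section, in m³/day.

2.06

Hydraulic gradient i = 0.00469.
Darcy's law: Q = K · A · i = 4.580 × 95.80 × 0.004690 = 2.058 m³/day.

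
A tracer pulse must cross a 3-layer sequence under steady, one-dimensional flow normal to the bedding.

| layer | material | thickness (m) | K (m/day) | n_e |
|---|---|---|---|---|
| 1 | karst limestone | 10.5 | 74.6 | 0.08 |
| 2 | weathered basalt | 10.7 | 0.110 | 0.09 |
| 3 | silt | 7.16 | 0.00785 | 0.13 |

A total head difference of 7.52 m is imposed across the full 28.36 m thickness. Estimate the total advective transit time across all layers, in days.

With flow normal to the layers, continuity requires the same specific discharge q through every layer.
Σ(b_i/K_i) = 10.5/74.6 + 10.7/0.110 + 7.16/0.00785 = 1010 d.
q = Δh / Σ(b_i/K_i) = 7.52 / 1010 = 0.007449 m/day.
In each layer the seepage velocity is v_i = q/n_i, so the layer transit time is t_i = b_i·n_i / q:
  layer 1 (karst limestone): t_1 = 10.5 × 0.08 / 0.007449 = 112.8 d
  layer 2 (weathered basalt): t_2 = 10.7 × 0.09 / 0.007449 = 129.3 d
  layer 3 (silt): t_3 = 7.16 × 0.13 / 0.007449 = 125.0 d
Total t = Σ t_i = 367.0 days.

367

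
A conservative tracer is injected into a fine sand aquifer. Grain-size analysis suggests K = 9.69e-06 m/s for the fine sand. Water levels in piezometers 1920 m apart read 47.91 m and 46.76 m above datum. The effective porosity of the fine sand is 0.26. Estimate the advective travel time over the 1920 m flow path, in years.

2730

Convert K: 9.69e-06 m/s × 86400 = 0.8372 m/day.
Hydraulic gradient i = (47.91 − 46.76) / 1920 = 1.15 / 1920 = 0.0005990.
Darcy flux q = K · i = 0.8372 × 0.0005990 = 0.0005015 m/day.
Seepage velocity v = q / n_e = 0.0005015 / 0.26 = 0.001929 m/day.
Travel time t = L / v = 1920 / 0.001929 = 9.955e+05 days = 2726 years.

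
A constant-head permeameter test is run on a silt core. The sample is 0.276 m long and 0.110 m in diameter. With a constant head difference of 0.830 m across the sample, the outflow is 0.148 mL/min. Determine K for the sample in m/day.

0.00746

Cross-sectional area A = π·(d/2)² = π × (0.110/2)² = 0.009503 m².
Convert discharge: 0.148 mL/min = 2.467e-09 m³/s.
Darcy's law rearranged: K = Q·L / (A·Δh) = 2.467e-09 × 0.276 / (0.009503 × 0.830) = 8.631e-08 m/s = 0.007457 m/day.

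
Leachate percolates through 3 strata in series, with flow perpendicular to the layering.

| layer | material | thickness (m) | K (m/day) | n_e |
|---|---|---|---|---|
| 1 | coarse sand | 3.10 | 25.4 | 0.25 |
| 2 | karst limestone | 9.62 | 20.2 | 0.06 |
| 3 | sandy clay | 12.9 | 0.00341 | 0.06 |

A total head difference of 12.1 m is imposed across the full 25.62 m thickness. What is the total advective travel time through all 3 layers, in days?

665

With flow normal to the layers, continuity requires the same specific discharge q through every layer.
Σ(b_i/K_i) = 3.10/25.4 + 9.62/20.2 + 12.9/0.00341 = 3784 d.
q = Δh / Σ(b_i/K_i) = 12.1 / 3784 = 0.003198 m/day.
In each layer the seepage velocity is v_i = q/n_i, so the layer transit time is t_i = b_i·n_i / q:
  layer 1 (coarse sand): t_1 = 3.10 × 0.25 / 0.003198 = 242.3 d
  layer 2 (karst limestone): t_2 = 9.62 × 0.06 / 0.003198 = 180.5 d
  layer 3 (sandy clay): t_3 = 12.9 × 0.06 / 0.003198 = 242.0 d
Total t = Σ t_i = 664.8 days.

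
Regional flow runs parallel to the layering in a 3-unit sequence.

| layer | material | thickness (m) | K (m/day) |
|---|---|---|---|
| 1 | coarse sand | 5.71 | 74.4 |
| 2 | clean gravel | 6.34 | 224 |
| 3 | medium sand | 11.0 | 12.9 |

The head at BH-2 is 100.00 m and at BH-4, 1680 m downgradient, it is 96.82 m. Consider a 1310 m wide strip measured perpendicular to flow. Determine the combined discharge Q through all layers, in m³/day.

Flow is parallel to layering, so each bed carries its own Darcy discharge and the transmissivities add.
Σ(K_i·b_i) = 74.4×5.71 + 224×6.34 + 12.9×11.0 = 1987 m²/day.
Hydraulic gradient i = (100.00 − 96.82) / 1680 = 3.18 / 1680 = 0.001893.
Q = Σ(K_i·b_i) · W · i = 1987 × 1310 × 0.001893 = 4927 m³/day.

4930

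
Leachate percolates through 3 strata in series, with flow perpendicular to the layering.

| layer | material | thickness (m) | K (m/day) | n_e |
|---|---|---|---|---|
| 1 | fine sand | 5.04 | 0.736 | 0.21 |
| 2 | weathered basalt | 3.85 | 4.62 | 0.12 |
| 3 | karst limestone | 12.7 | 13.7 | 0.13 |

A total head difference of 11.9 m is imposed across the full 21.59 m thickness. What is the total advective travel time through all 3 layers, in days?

2.29

With flow normal to the layers, continuity requires the same specific discharge q through every layer.
Σ(b_i/K_i) = 5.04/0.736 + 3.85/4.62 + 12.7/13.7 = 8.608 d.
q = Δh / Σ(b_i/K_i) = 11.9 / 8.608 = 1.382 m/day.
In each layer the seepage velocity is v_i = q/n_i, so the layer transit time is t_i = b_i·n_i / q:
  layer 1 (fine sand): t_1 = 5.04 × 0.21 / 1.382 = 0.7656 d
  layer 2 (weathered basalt): t_2 = 3.85 × 0.12 / 1.382 = 0.3342 d
  layer 3 (karst limestone): t_3 = 12.7 × 0.13 / 1.382 = 1.194 d
Total t = Σ t_i = 2.294 days.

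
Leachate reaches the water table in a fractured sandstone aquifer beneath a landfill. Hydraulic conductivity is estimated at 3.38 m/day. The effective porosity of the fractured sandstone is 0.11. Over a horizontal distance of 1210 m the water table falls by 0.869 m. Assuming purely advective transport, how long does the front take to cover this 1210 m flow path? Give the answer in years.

150

Hydraulic gradient i = Δh / L = 0.869 / 1210 = 0.0007182.
Darcy flux q = K · i = 3.380 × 0.0007182 = 0.002427 m/day.
Seepage velocity v = q / n_e = 0.002427 / 0.11 = 0.02207 m/day.
Travel time t = L / v = 1210 / 0.02207 = 54831 days = 150.1 years.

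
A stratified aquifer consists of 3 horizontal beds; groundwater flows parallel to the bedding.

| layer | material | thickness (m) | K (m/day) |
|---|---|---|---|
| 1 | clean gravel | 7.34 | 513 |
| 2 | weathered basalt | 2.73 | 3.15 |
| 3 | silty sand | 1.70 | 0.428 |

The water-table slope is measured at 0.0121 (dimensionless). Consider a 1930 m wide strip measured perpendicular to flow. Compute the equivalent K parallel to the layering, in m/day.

Flow is parallel to layering, so each bed carries its own Darcy discharge and the transmissivities add.
Σ(K_i·b_i) = 513×7.34 + 3.15×2.73 + 0.428×1.70 = 3775 m²/day.
Total thickness b = 11.77 m, so K_eq = Σ(K_i·b_i)/b = 320.7 m/day.

321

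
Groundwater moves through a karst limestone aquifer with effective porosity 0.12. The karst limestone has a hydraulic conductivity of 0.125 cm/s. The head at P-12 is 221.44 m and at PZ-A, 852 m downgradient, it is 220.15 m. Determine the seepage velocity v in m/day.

Convert K: 0.125 cm/s × 864 = 108.0 m/day.
Hydraulic gradient i = (221.44 − 220.15) / 852 = 1.29 / 852 = 0.001514.
Darcy flux q = K · i = 108.0 × 0.001514 = 0.1635 m/day.
Seepage velocity v = q / n_e = 0.1635 / 0.12 = 1.363 m/day.

1.36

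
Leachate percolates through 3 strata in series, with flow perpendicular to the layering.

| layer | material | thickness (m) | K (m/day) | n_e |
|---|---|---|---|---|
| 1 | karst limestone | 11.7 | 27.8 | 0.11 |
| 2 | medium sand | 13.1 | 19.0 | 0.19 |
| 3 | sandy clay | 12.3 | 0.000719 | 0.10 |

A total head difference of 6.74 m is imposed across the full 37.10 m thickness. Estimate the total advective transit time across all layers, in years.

34.8

With flow normal to the layers, continuity requires the same specific discharge q through every layer.
Σ(b_i/K_i) = 11.7/27.8 + 13.1/19.0 + 12.3/0.000719 = 17108 d.
q = Δh / Σ(b_i/K_i) = 6.74 / 17108 = 0.0003940 m/day.
In each layer the seepage velocity is v_i = q/n_i, so the layer transit time is t_i = b_i·n_i / q:
  layer 1 (karst limestone): t_1 = 11.7 × 0.11 / 0.0003940 = 3267 d
  layer 2 (medium sand): t_2 = 13.1 × 0.19 / 0.0003940 = 6318 d
  layer 3 (sandy clay): t_3 = 12.3 × 0.10 / 0.0003940 = 3122 d
Total t = Σ t_i = 12707 days = 34.79 years.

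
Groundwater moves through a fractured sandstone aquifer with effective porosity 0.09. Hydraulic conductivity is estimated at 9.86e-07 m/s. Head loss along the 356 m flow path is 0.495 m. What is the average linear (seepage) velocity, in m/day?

Convert K: 9.86e-07 m/s × 86400 = 0.08519 m/day.
Hydraulic gradient i = Δh / L = 0.495 / 356 = 0.001390.
Darcy flux q = K · i = 0.08519 × 0.001390 = 0.0001185 m/day.
Seepage velocity v = q / n_e = 0.0001185 / 0.09 = 0.001316 m/day.

0.00132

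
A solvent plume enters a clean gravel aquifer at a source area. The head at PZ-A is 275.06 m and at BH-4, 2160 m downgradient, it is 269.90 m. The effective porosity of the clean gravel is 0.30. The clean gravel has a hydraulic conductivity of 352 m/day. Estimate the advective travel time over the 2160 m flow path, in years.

Hydraulic gradient i = (275.06 − 269.90) / 2160 = 5.16 / 2160 = 0.002389.
Darcy flux q = K · i = 352.0 × 0.002389 = 0.8409 m/day.
Seepage velocity v = q / n_e = 0.8409 / 0.30 = 2.803 m/day.
Travel time t = L / v = 2160 / 2.803 = 770.6 days = 2.110 years.

2.11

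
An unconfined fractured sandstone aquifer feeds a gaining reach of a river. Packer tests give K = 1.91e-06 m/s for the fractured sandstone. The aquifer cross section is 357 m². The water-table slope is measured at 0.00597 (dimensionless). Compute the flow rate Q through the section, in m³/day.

Convert K: 1.91e-06 m/s × 86400 = 0.1650 m/day.
Hydraulic gradient i = 0.00597.
Darcy's law: Q = K · A · i = 0.1650 × 357.0 × 0.005970 = 0.3517 m³/day.

0.352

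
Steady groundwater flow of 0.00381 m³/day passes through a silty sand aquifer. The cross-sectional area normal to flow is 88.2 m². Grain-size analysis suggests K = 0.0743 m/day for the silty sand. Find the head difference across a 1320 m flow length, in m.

0.767

From Q = K·A·i, i = Q / (K·A) = 0.00381 / (0.07430 × 88.20) = 0.0005814.
Head loss Δh = i · L = 0.0005814 × 1320 = 0.7674 m.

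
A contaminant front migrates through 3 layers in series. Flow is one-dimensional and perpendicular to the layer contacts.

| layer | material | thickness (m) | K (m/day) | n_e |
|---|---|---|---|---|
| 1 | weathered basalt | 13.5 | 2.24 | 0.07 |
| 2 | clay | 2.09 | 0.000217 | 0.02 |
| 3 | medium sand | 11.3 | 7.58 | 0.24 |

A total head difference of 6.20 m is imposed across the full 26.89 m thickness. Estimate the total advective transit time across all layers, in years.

With flow normal to the layers, continuity requires the same specific discharge q through every layer.
Σ(b_i/K_i) = 13.5/2.24 + 2.09/0.000217 + 11.3/7.58 = 9639 d.
q = Δh / Σ(b_i/K_i) = 6.20 / 9639 = 0.0006432 m/day.
In each layer the seepage velocity is v_i = q/n_i, so the layer transit time is t_i = b_i·n_i / q:
  layer 1 (weathered basalt): t_1 = 13.5 × 0.07 / 0.0006432 = 1469 d
  layer 2 (clay): t_2 = 2.09 × 0.02 / 0.0006432 = 64.98 d
  layer 3 (medium sand): t_3 = 11.3 × 0.24 / 0.0006432 = 4216 d
Total t = Σ t_i = 5750 days = 15.74 years.

15.7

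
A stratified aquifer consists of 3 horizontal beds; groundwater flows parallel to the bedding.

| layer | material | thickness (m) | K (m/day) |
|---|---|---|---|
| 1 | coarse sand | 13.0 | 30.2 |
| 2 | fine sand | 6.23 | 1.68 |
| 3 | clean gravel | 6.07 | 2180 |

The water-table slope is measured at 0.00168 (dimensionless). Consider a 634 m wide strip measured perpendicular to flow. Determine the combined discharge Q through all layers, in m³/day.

Flow is parallel to layering, so each bed carries its own Darcy discharge and the transmissivities add.
Σ(K_i·b_i) = 30.2×13.0 + 1.68×6.23 + 2180×6.07 = 13636 m²/day.
Hydraulic gradient i = 0.00168.
Q = Σ(K_i·b_i) · W · i = 13636 × 634 × 0.001680 = 14524 m³/day.

14500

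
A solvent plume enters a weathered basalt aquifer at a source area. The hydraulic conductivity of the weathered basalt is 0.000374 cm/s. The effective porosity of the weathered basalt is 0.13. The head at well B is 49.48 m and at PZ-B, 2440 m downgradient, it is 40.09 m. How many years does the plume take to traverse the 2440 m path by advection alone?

Convert K: 0.000374 cm/s × 864 = 0.3231 m/day.
Hydraulic gradient i = (49.48 − 40.09) / 2440 = 9.39 / 2440 = 0.003848.
Darcy flux q = K · i = 0.3231 × 0.003848 = 0.001244 m/day.
Seepage velocity v = q / n_e = 0.001244 / 0.13 = 0.009566 m/day.
Travel time t = L / v = 2440 / 0.009566 = 2.551e+05 days = 698.4 years.

698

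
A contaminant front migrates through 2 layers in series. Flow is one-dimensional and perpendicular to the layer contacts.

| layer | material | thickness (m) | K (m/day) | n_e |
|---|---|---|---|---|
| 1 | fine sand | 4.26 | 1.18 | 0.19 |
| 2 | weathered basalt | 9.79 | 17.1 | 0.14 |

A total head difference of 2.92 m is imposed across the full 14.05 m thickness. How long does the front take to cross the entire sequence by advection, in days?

With flow normal to the layers, continuity requires the same specific discharge q through every layer.
Σ(b_i/K_i) = 4.26/1.18 + 9.79/17.1 = 4.183 d.
q = Δh / Σ(b_i/K_i) = 2.92 / 4.183 = 0.6981 m/day.
In each layer the seepage velocity is v_i = q/n_i, so the layer transit time is t_i = b_i·n_i / q:
  layer 1 (fine sand): t_1 = 4.26 × 0.19 / 0.6981 = 1.159 d
  layer 2 (weathered basalt): t_2 = 9.79 × 0.14 / 0.6981 = 1.963 d
Total t = Σ t_i = 3.123 days.

3.12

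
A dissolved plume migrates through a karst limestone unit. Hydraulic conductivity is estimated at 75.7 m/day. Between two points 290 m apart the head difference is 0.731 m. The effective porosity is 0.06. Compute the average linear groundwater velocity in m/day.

3.18

Hydraulic gradient i = Δh / L = 0.731 / 290 = 0.002521.
Darcy flux q = K · i = 75.70 × 0.002521 = 0.1908 m/day.
Seepage velocity v = q / n_e = 0.1908 / 0.06 = 3.180 m/day.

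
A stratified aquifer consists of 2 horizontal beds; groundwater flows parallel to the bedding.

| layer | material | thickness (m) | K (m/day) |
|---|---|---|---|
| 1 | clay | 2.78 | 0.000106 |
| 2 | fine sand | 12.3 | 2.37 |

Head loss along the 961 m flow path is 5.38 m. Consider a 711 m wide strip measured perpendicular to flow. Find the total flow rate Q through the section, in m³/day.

Flow is parallel to layering, so each bed carries its own Darcy discharge and the transmissivities add.
Σ(K_i·b_i) = 0.000106×2.78 + 2.37×12.3 = 29.15 m²/day.
Hydraulic gradient i = Δh / L = 5.38 / 961 = 0.005598.
Q = Σ(K_i·b_i) · W · i = 29.15 × 711 × 0.005598 = 116.0 m³/day.

116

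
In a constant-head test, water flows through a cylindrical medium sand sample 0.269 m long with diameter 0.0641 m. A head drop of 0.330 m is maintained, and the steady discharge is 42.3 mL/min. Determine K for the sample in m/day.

15.4

Cross-sectional area A = π·(d/2)² = π × (0.0641/2)² = 0.003227 m².
Convert discharge: 42.3 mL/min = 7.050e-07 m³/s.
Darcy's law rearranged: K = Q·L / (A·Δh) = 7.050e-07 × 0.269 / (0.003227 × 0.330) = 0.0001781 m/s = 15.39 m/day.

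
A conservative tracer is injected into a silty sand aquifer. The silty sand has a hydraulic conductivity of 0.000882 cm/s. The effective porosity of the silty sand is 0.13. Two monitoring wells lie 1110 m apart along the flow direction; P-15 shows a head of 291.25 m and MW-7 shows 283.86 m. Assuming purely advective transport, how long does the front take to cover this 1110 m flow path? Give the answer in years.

Convert K: 0.000882 cm/s × 864 = 0.7620 m/day.
Hydraulic gradient i = (291.25 − 283.86) / 1110 = 7.39 / 1110 = 0.006658.
Darcy flux q = K · i = 0.7620 × 0.006658 = 0.005073 m/day.
Seepage velocity v = q / n_e = 0.005073 / 0.13 = 0.03903 m/day.
Travel time t = L / v = 1110 / 0.03903 = 28442 days = 77.87 years.

77.9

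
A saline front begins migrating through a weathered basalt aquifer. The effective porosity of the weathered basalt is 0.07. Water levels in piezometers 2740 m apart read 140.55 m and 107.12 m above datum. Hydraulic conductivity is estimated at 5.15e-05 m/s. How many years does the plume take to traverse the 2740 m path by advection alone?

9.67

Convert K: 5.15e-05 m/s × 86400 = 4.450 m/day.
Hydraulic gradient i = (140.55 − 107.12) / 2740 = 33.43 / 2740 = 0.01220.
Darcy flux q = K · i = 4.450 × 0.01220 = 0.05429 m/day.
Seepage velocity v = q / n_e = 0.05429 / 0.07 = 0.7755 m/day.
Travel time t = L / v = 2740 / 0.7755 = 3533 days = 9.673 years.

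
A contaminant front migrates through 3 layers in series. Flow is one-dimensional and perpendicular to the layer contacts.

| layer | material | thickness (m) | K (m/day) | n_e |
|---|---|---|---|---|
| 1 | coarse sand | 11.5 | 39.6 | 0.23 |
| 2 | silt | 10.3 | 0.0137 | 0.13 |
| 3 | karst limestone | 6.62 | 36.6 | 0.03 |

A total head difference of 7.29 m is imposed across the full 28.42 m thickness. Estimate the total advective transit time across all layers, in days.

With flow normal to the layers, continuity requires the same specific discharge q through every layer.
Σ(b_i/K_i) = 11.5/39.6 + 10.3/0.0137 + 6.62/36.6 = 752.3 d.
q = Δh / Σ(b_i/K_i) = 7.29 / 752.3 = 0.009690 m/day.
In each layer the seepage velocity is v_i = q/n_i, so the layer transit time is t_i = b_i·n_i / q:
  layer 1 (coarse sand): t_1 = 11.5 × 0.23 / 0.009690 = 273.0 d
  layer 2 (silt): t_2 = 10.3 × 0.13 / 0.009690 = 138.2 d
  layer 3 (karst limestone): t_3 = 6.62 × 0.03 / 0.009690 = 20.49 d
Total t = Σ t_i = 431.6 days.

432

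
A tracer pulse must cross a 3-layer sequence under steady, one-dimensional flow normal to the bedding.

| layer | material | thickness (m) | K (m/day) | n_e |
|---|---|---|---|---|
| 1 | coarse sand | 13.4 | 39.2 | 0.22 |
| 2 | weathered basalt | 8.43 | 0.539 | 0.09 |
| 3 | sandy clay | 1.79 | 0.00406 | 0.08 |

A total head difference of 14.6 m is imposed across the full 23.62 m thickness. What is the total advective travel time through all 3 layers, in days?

With flow normal to the layers, continuity requires the same specific discharge q through every layer.
Σ(b_i/K_i) = 13.4/39.2 + 8.43/0.539 + 1.79/0.00406 = 456.9 d.
q = Δh / Σ(b_i/K_i) = 14.6 / 456.9 = 0.03196 m/day.
In each layer the seepage velocity is v_i = q/n_i, so the layer transit time is t_i = b_i·n_i / q:
  layer 1 (coarse sand): t_1 = 13.4 × 0.22 / 0.03196 = 92.25 d
  layer 2 (weathered basalt): t_2 = 8.43 × 0.09 / 0.03196 = 23.74 d
  layer 3 (sandy clay): t_3 = 1.79 × 0.08 / 0.03196 = 4.481 d
Total t = Σ t_i = 120.5 days.

120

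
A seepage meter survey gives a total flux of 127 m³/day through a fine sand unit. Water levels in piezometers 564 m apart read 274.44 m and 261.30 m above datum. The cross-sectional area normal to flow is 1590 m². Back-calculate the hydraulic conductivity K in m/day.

3.43

Hydraulic gradient i = (274.44 − 261.30) / 564 = 13.14 / 564 = 0.02330.
From Q = K·A·i, K = Q / (A·i) = 127 / (1590 × 0.02330) = 3.428 m/day.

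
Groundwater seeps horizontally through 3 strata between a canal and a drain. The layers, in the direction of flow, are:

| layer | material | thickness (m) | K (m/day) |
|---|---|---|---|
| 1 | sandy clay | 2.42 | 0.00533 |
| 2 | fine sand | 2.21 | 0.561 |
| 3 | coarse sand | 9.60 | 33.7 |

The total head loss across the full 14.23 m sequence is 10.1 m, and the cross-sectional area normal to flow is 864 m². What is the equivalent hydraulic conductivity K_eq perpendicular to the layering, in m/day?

0.0311

Flow is perpendicular to layering, so the layers act in series and the equivalent K is the thickness-weighted harmonic mean.
Total thickness L = 2.42 + 2.21 + 9.60 = 14.23 m.
Σ(b_i/K_i) = 2.42/0.00533 + 2.21/0.561 + 9.60/33.7 = 458.3 d.
K_eq = L / Σ(b_i/K_i) = 14.23 / 458.3 = 0.03105 m/day.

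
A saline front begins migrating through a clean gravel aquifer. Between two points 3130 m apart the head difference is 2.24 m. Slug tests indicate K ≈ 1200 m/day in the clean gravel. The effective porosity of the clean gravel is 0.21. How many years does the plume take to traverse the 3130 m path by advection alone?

2.10

Hydraulic gradient i = Δh / L = 2.24 / 3130 = 0.0007157.
Darcy flux q = K · i = 1200 × 0.0007157 = 0.8588 m/day.
Seepage velocity v = q / n_e = 0.8588 / 0.21 = 4.089 m/day.
Travel time t = L / v = 3130 / 4.089 = 765.4 days = 2.096 years.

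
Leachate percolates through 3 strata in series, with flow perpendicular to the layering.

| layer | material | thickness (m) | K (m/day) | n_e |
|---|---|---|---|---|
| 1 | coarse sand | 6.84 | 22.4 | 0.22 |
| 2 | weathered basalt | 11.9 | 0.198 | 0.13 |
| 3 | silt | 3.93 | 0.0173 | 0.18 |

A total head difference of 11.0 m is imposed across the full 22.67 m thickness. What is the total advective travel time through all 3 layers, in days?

98.3

With flow normal to the layers, continuity requires the same specific discharge q through every layer.
Σ(b_i/K_i) = 6.84/22.4 + 11.9/0.198 + 3.93/0.0173 = 287.6 d.
q = Δh / Σ(b_i/K_i) = 11.0 / 287.6 = 0.03825 m/day.
In each layer the seepage velocity is v_i = q/n_i, so the layer transit time is t_i = b_i·n_i / q:
  layer 1 (coarse sand): t_1 = 6.84 × 0.22 / 0.03825 = 39.34 d
  layer 2 (weathered basalt): t_2 = 11.9 × 0.13 / 0.03825 = 40.44 d
  layer 3 (silt): t_3 = 3.93 × 0.18 / 0.03825 = 18.49 d
Total t = Σ t_i = 98.28 days.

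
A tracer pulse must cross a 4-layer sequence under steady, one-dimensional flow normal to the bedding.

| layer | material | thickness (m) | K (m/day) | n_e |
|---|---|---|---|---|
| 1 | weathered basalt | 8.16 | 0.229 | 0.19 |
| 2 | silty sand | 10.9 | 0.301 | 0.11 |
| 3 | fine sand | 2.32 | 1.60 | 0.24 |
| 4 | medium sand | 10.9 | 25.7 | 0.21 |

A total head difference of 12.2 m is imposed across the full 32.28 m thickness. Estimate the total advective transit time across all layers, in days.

With flow normal to the layers, continuity requires the same specific discharge q through every layer.
Σ(b_i/K_i) = 8.16/0.229 + 10.9/0.301 + 2.32/1.60 + 10.9/25.7 = 73.72 d.
q = Δh / Σ(b_i/K_i) = 12.2 / 73.72 = 0.1655 m/day.
In each layer the seepage velocity is v_i = q/n_i, so the layer transit time is t_i = b_i·n_i / q:
  layer 1 (weathered basalt): t_1 = 8.16 × 0.19 / 0.1655 = 9.368 d
  layer 2 (silty sand): t_2 = 10.9 × 0.11 / 0.1655 = 7.245 d
  layer 3 (fine sand): t_3 = 2.32 × 0.24 / 0.1655 = 3.365 d
  layer 4 (medium sand): t_4 = 10.9 × 0.21 / 0.1655 = 13.83 d
Total t = Σ t_i = 33.81 days.

33.8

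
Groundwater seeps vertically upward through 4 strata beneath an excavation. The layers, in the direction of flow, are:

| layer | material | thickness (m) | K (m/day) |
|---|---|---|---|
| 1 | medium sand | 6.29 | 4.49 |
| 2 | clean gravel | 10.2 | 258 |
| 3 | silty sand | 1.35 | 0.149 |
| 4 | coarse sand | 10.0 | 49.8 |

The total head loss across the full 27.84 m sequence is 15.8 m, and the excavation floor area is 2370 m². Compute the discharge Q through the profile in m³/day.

3500

Flow is perpendicular to layering, so the layers act in series and the equivalent K is the thickness-weighted harmonic mean.
Total thickness L = 6.29 + 10.2 + 1.35 + 10.0 = 27.84 m.
Σ(b_i/K_i) = 6.29/4.49 + 10.2/258 + 1.35/0.149 + 10.0/49.8 = 10.70 d.
K_eq = L / Σ(b_i/K_i) = 27.84 / 10.70 = 2.601 m/day.
Q = K_eq · A · (Δh/L) = 2.601 × 2370 × (15.8/27.84) = 3499 m³/day.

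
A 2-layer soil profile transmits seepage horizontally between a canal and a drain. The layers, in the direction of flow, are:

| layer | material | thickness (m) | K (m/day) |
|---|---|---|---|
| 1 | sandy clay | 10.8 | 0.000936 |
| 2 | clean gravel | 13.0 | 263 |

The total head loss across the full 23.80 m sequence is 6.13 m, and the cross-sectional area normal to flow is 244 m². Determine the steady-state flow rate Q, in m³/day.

0.130

Flow is perpendicular to layering, so the layers act in series and the equivalent K is the thickness-weighted harmonic mean.
Total thickness L = 10.8 + 13.0 = 23.80 m.
Σ(b_i/K_i) = 10.8/0.000936 + 13.0/263 = 11539 d.
K_eq = L / Σ(b_i/K_i) = 23.80 / 11539 = 0.002063 m/day.
Q = K_eq · A · (Δh/L) = 0.002063 × 244 × (6.13/23.80) = 0.1296 m³/day.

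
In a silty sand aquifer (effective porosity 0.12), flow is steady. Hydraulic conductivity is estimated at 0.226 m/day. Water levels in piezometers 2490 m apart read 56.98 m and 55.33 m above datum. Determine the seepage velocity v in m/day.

0.00125

Hydraulic gradient i = (56.98 − 55.33) / 2490 = 1.65 / 2490 = 0.0006627.
Darcy flux q = K · i = 0.2260 × 0.0006627 = 0.0001498 m/day.
Seepage velocity v = q / n_e = 0.0001498 / 0.12 = 0.001248 m/day.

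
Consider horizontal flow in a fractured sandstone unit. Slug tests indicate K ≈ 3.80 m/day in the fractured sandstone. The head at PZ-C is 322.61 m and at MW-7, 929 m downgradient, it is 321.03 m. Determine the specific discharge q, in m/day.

0.00646

Hydraulic gradient i = (322.61 − 321.03) / 929 = 1.58 / 929 = 0.001701.
Specific discharge q = K · i = 3.800 × 0.001701 = 0.006463 m/day.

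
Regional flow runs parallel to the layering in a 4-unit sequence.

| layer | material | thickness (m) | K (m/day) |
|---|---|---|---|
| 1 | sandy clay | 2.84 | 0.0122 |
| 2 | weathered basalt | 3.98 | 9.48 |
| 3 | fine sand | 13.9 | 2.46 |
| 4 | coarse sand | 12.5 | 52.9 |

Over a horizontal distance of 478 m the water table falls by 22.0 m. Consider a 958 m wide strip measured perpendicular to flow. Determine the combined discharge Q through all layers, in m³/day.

Flow is parallel to layering, so each bed carries its own Darcy discharge and the transmissivities add.
Σ(K_i·b_i) = 0.0122×2.84 + 9.48×3.98 + 2.46×13.9 + 52.9×12.5 = 733.2 m²/day.
Hydraulic gradient i = Δh / L = 22.0 / 478 = 0.04603.
Q = Σ(K_i·b_i) · W · i = 733.2 × 958 × 0.04603 = 32329 m³/day.

32300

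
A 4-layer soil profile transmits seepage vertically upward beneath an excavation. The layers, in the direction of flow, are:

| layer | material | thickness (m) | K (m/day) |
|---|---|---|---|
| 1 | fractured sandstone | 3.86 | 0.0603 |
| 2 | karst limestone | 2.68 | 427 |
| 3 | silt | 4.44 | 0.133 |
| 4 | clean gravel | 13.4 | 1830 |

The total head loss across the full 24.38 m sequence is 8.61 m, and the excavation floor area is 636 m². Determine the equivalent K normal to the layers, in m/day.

Flow is perpendicular to layering, so the layers act in series and the equivalent K is the thickness-weighted harmonic mean.
Total thickness L = 3.86 + 2.68 + 4.44 + 13.4 = 24.38 m.
Σ(b_i/K_i) = 3.86/0.0603 + 2.68/427 + 4.44/0.133 + 13.4/1830 = 97.41 d.
K_eq = L / Σ(b_i/K_i) = 24.38 / 97.41 = 0.2503 m/day.

0.250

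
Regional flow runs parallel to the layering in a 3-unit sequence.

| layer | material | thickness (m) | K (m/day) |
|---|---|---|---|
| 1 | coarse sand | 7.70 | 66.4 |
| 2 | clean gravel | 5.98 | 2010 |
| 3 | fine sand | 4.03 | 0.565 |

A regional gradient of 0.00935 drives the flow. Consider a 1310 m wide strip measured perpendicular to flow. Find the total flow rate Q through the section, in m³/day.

Flow is parallel to layering, so each bed carries its own Darcy discharge and the transmissivities add.
Σ(K_i·b_i) = 66.4×7.70 + 2010×5.98 + 0.565×4.03 = 12533 m²/day.
Hydraulic gradient i = 0.00935.
Q = Σ(K_i·b_i) · W · i = 12533 × 1310 × 0.009350 = 1.535e+05 m³/day.

154000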